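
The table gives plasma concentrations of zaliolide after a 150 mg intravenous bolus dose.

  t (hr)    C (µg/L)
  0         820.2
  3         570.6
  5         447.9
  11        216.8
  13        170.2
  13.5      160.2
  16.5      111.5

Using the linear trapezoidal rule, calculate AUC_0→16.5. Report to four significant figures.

AUC = 5976 µg/L·hr

Trapezoidal AUC_0→16.5:
  [0→3]: (820.2+570.6)/2 × 3 = 2086.2
  [3→5]: (570.6+447.9)/2 × 2 = 1018.5
  [5→11]: (447.9+216.8)/2 × 6 = 1994.1
  [11→13]: (216.8+170.2)/2 × 2 = 387.0
  [13→13.5]: (170.2+160.2)/2 × 0.5 = 82.6
  [13.5→16.5]: (160.2+111.5)/2 × 3 = 407.55
  Sum = 5975.95 µg/L·hr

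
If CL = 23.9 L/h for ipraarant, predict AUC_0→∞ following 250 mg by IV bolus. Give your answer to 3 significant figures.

AUC_0→∞ = Dose_iv / CL
        = 250 / 23.9 = 10.4603 mg/L·h

AUC = 10.5 mg/L·h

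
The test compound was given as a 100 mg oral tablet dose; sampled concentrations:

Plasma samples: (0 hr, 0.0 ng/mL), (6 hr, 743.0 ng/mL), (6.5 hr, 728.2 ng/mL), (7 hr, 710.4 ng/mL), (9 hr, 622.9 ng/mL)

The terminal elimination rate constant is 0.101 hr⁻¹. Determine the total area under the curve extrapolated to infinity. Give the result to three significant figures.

Trapezoidal AUC_0→9:
  [0→6]: (0.0+743.0)/2 × 6 = 2229.0
  [6→6.5]: (743.0+728.2)/2 × 0.5 = 367.8
  [6.5→7]: (728.2+710.4)/2 × 0.5 = 359.65
  [7→9]: (710.4+622.9)/2 × 2 = 1333.3
  Sum = 4289.75 ng/mL·hr
Extrapolated tail: C_last / k_e = 622.9 / 0.101 = 6167.327
AUC_0→∞ = 4289.75 + 6167.327 = 10457.077 ng/mL·hr

AUC = 10500 ng/mL·hr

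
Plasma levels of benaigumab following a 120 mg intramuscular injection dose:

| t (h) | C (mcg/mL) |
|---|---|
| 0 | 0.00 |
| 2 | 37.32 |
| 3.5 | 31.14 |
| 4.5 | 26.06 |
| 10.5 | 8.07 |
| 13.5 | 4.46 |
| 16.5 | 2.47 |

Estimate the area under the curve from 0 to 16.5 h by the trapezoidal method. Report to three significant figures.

Trapezoidal AUC_0→16.5:
  [0→2]: (0.00+37.32)/2 × 2 = 37.32
  [2→3.5]: (37.32+31.14)/2 × 1.5 = 51.345
  [3.5→4.5]: (31.14+26.06)/2 × 1 = 28.6
  [4.5→10.5]: (26.06+8.07)/2 × 6 = 102.39
  [10.5→13.5]: (8.07+4.46)/2 × 3 = 18.795
  [13.5→16.5]: (4.46+2.47)/2 × 3 = 10.395
  Sum = 248.845 mcg/mL·h

AUC = 249 mcg/mL·h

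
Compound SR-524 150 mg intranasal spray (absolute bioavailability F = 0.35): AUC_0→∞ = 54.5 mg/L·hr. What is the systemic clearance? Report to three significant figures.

CL = 0.963 L/hr

CL = F × Dose / AUC_0→∞
   = 0.35 × 150 / 54.5 = 0.963303 L/hr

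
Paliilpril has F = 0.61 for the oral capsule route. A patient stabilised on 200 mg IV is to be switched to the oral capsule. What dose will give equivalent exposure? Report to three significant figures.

D_oral = 328 mg

For equal systemic exposure: F × D_ev = D_iv
D_ev = D_iv / F = 200 / 0.61 = 327.869 mg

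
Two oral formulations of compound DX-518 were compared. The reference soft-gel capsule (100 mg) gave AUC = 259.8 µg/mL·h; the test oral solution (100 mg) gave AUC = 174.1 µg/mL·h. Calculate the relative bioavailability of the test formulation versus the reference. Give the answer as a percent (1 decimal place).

F_rel = 67.0%

F_rel = (AUC_test/D_test) / (AUC_ref/D_ref)
      = (174.1/100) / (259.8/100)
      = 1.741 / 2.598 = 0.6701 = 67.01%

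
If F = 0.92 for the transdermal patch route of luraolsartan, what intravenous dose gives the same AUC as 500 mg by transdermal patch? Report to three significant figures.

Systemic exposure from an extravascular dose = F × D_ev, so the equivalent IV dose is F × D_ev.
D_iv = F × D_ev = 0.92 × 500 = 460 mg

D_iv = 460 mg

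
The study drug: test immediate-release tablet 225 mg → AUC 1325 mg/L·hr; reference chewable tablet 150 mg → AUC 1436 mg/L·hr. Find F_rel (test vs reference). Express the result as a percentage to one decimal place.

F_rel = (AUC_test/D_test) / (AUC_ref/D_ref)
      = (1325/225) / (1436/150)
      = 5.88889 / 9.57333 = 0.6151 = 61.51%

F_rel = 61.5%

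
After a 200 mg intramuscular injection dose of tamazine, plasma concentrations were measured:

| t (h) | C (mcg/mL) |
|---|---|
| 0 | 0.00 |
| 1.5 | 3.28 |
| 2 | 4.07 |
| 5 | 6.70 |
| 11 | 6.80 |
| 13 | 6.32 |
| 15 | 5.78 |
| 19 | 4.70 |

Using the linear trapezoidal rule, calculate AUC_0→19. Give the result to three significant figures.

AUC = 107 mcg/mL·h

Trapezoidal AUC_0→19:
  [0→1.5]: (0.00+3.28)/2 × 1.5 = 2.46
  [1.5→2]: (3.28+4.07)/2 × 0.5 = 1.8375
  [2→5]: (4.07+6.70)/2 × 3 = 16.155
  [5→11]: (6.70+6.80)/2 × 6 = 40.5
  [11→13]: (6.80+6.32)/2 × 2 = 13.12
  [13→15]: (6.32+5.78)/2 × 2 = 12.1
  [15→19]: (5.78+4.70)/2 × 4 = 20.96
  Sum = 107.1325 mcg/mL·h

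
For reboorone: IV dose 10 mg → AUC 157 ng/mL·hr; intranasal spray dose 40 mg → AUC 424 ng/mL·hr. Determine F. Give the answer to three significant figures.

F = (AUC_ev / D_ev) / (AUC_iv / D_iv)
  = (424/40) / (157/10)
  = 10.6 / 15.7 = 0.6752

F = 0.675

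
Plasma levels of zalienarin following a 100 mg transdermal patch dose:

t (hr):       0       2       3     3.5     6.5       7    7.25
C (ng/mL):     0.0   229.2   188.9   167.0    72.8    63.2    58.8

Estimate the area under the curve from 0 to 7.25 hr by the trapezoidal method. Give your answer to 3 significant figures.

AUC = 936 ng/mL·hr

Trapezoidal AUC_0→7.25:
  [0→2]: (0.0+229.2)/2 × 2 = 229.2
  [2→3]: (229.2+188.9)/2 × 1 = 209.05
  [3→3.5]: (188.9+167.0)/2 × 0.5 = 88.975
  [3.5→6.5]: (167.0+72.8)/2 × 3 = 359.7
  [6.5→7]: (72.8+63.2)/2 × 0.5 = 34.0
  [7→7.25]: (63.2+58.8)/2 × 0.25 = 15.25
  Sum = 936.175 ng/mL·hr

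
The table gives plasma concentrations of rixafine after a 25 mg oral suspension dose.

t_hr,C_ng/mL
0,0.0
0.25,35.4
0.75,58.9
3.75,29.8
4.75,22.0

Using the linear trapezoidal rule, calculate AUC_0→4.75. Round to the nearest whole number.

Trapezoidal AUC_0→4.75:
  [0→0.25]: (0.0+35.4)/2 × 0.25 = 4.425
  [0.25→0.75]: (35.4+58.9)/2 × 0.5 = 23.575
  [0.75→3.75]: (58.9+29.8)/2 × 3 = 133.05
  [3.75→4.75]: (29.8+22.0)/2 × 1 = 25.9
  Sum = 186.95 ng/mL·hr

AUC = 187 ng/mL·hr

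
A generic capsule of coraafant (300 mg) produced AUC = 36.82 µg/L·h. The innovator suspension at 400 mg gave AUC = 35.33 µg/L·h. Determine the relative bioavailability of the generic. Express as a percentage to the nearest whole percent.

F_rel = (AUC_test/D_test) / (AUC_ref/D_ref)
      = (36.82/300) / (35.33/400)
      = 0.122733 / 0.088325 = 1.3896 = 138.96%

F_rel = 139%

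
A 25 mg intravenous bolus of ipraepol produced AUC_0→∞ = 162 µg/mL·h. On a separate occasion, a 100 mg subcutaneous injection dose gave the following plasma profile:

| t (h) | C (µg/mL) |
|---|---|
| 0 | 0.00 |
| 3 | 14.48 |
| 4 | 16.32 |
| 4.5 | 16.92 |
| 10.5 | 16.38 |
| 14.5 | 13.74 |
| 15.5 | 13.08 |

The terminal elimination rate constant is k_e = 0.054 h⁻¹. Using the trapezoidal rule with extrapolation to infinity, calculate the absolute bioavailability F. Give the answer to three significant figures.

F = 0.712

Trapezoidal AUC_0→15.5 (subcutaneous injection):
  [0→3]: (0.00+14.48)/2 × 3 = 21.72
  [3→4]: (14.48+16.32)/2 × 1 = 15.4
  [4→4.5]: (16.32+16.92)/2 × 0.5 = 8.31
  [4.5→10.5]: (16.92+16.38)/2 × 6 = 99.9
  [10.5→14.5]: (16.38+13.74)/2 × 4 = 60.24
  [14.5→15.5]: (13.74+13.08)/2 × 1 = 13.41
  Sum = 218.98 µg/mL·h
Tail: C_last/k_e = 13.08/0.054 = 242.222
AUC_0→∞ (subcutaneous injection) = 218.98 + 242.222 = 461.202 µg/mL·h
F = (AUC_ev/D_ev)/(AUC_iv/D_iv) = (461.202/100)/(162/25) = 4.61202/6.48 = 0.7117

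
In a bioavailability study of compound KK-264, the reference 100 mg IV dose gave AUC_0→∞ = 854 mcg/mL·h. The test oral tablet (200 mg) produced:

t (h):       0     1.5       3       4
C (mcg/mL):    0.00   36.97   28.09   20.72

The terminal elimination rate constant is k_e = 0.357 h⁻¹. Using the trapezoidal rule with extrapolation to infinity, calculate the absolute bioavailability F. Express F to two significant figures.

F = 0.093

Trapezoidal AUC_0→4 (oral tablet):
  [0→1.5]: (0.00+36.97)/2 × 1.5 = 27.7275
  [1.5→3]: (36.97+28.09)/2 × 1.5 = 48.795
  [3→4]: (28.09+20.72)/2 × 1 = 24.405
  Sum = 100.9275 mcg/mL·h
Tail: C_last/k_e = 20.72/0.357 = 58.039
AUC_0→∞ (oral tablet) = 100.9275 + 58.039 = 158.9665 mcg/mL·h
F = (AUC_ev/D_ev)/(AUC_iv/D_iv) = (158.9665/200)/(854/100) = 0.7948325/8.54 = 0.0931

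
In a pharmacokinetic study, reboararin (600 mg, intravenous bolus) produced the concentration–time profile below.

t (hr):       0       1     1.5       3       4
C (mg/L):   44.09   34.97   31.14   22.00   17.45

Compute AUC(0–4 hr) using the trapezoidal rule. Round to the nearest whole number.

AUC = 116 mg/L·hr

Trapezoidal AUC_0→4:
  [0→1]: (44.09+34.97)/2 × 1 = 39.53
  [1→1.5]: (34.97+31.14)/2 × 0.5 = 16.5275
  [1.5→3]: (31.14+22.00)/2 × 1.5 = 39.855
  [3→4]: (22.00+17.45)/2 × 1 = 19.725
  Sum = 115.6375 mg/L·hr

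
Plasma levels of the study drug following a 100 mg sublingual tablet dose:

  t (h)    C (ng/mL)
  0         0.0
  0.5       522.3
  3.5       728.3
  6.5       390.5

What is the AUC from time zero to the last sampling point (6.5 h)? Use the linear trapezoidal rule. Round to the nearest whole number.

AUC = 3685 ng/mL·h

Trapezoidal AUC_0→6.5:
  [0→0.5]: (0.0+522.3)/2 × 0.5 = 130.575
  [0.5→3.5]: (522.3+728.3)/2 × 3 = 1875.9
  [3.5→6.5]: (728.3+390.5)/2 × 3 = 1678.2
  Sum = 3684.675 ng/mL·h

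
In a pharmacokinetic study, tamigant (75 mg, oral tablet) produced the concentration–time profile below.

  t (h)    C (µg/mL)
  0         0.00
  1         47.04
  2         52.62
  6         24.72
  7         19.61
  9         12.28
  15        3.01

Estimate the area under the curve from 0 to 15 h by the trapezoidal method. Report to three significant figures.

AUC = 328 µg/mL·h

Trapezoidal AUC_0→15:
  [0→1]: (0.00+47.04)/2 × 1 = 23.52
  [1→2]: (47.04+52.62)/2 × 1 = 49.83
  [2→6]: (52.62+24.72)/2 × 4 = 154.68
  [6→7]: (24.72+19.61)/2 × 1 = 22.165
  [7→9]: (19.61+12.28)/2 × 2 = 31.89
  [9→15]: (12.28+3.01)/2 × 6 = 45.87
  Sum = 327.955 µg/mL·h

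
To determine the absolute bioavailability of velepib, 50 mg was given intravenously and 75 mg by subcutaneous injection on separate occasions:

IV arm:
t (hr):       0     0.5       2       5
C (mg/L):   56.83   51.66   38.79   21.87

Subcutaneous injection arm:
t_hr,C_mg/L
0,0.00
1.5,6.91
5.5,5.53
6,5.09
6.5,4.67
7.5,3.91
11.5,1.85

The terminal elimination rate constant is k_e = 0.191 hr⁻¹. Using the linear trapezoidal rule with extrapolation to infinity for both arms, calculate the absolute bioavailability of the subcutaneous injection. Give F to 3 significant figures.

F = 0.135

Trapezoidal AUC_0→5 (IV):
  [0→0.5]: (56.83+51.66)/2 × 0.5 = 27.1225
  [0.5→2]: (51.66+38.79)/2 × 1.5 = 67.8375
  [2→5]: (38.79+21.87)/2 × 3 = 90.99
  Sum = 185.95 mg/L·hr
IV tail: 21.87/0.191 = 114.503; AUC_iv,0→∞ = 185.95 + 114.503 = 300.453 mg/L·hr
Trapezoidal AUC_0→11.5 (subcutaneous injection):
  [0→1.5]: (0.00+6.91)/2 × 1.5 = 5.1825
  [1.5→5.5]: (6.91+5.53)/2 × 4 = 24.88
  [5.5→6]: (5.53+5.09)/2 × 0.5 = 2.655
  [6→6.5]: (5.09+4.67)/2 × 0.5 = 2.44
  [6.5→7.5]: (4.67+3.91)/2 × 1 = 4.29
  [7.5→11.5]: (3.91+1.85)/2 × 4 = 11.52
  Sum = 50.9675 mg/L·hr
subcutaneous injection tail: 1.85/0.191 = 9.686; AUC_ev,0→∞ = 50.9675 + 9.686 = 60.6535 mg/L·hr
F = (AUC_ev/D_ev)/(AUC_iv/D_iv) = (60.6535/75)/(300.453/50) = 0.808713/6.00906 = 0.1346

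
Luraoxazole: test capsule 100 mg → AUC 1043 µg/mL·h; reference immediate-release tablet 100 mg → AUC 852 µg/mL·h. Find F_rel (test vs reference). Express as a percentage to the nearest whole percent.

F_rel = 122%

F_rel = (AUC_test/D_test) / (AUC_ref/D_ref)
      = (1043/100) / (852/100)
      = 10.43 / 8.52 = 1.2242 = 122.42%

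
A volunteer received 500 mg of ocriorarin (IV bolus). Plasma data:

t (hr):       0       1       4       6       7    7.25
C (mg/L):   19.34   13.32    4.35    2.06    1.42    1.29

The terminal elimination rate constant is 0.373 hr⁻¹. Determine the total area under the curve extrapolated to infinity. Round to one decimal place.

Trapezoidal AUC_0→7.25:
  [0→1]: (19.34+13.32)/2 × 1 = 16.33
  [1→4]: (13.32+4.35)/2 × 3 = 26.505
  [4→6]: (4.35+2.06)/2 × 2 = 6.41
  [6→7]: (2.06+1.42)/2 × 1 = 1.74
  [7→7.25]: (1.42+1.29)/2 × 0.25 = 0.33875
  Sum = 51.32375 mg/L·hr
Extrapolated tail: C_last / k_e = 1.29 / 0.373 = 3.458
AUC_0→∞ = 51.32375 + 3.458 = 54.78175 mg/L·hr

AUC = 54.8 mg/L·hr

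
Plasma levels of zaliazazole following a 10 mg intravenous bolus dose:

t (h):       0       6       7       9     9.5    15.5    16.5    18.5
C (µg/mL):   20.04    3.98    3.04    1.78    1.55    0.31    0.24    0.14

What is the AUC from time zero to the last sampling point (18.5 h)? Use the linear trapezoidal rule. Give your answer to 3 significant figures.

AUC = 87.5 µg/mL·h

Trapezoidal AUC_0→18.5:
  [0→6]: (20.04+3.98)/2 × 6 = 72.06
  [6→7]: (3.98+3.04)/2 × 1 = 3.51
  [7→9]: (3.04+1.78)/2 × 2 = 4.82
  [9→9.5]: (1.78+1.55)/2 × 0.5 = 0.8325
  [9.5→15.5]: (1.55+0.31)/2 × 6 = 5.58
  [15.5→16.5]: (0.31+0.24)/2 × 1 = 0.275
  [16.5→18.5]: (0.24+0.14)/2 × 2 = 0.38
  Sum = 87.4575 µg/mL·h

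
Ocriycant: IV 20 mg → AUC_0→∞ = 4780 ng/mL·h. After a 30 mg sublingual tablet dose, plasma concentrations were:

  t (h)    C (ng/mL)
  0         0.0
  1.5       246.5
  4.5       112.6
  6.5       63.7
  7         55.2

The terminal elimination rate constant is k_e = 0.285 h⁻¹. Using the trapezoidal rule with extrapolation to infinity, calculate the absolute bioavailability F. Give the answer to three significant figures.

Trapezoidal AUC_0→7 (sublingual tablet):
  [0→1.5]: (0.0+246.5)/2 × 1.5 = 184.875
  [1.5→4.5]: (246.5+112.6)/2 × 3 = 538.65
  [4.5→6.5]: (112.6+63.7)/2 × 2 = 176.3
  [6.5→7]: (63.7+55.2)/2 × 0.5 = 29.725
  Sum = 929.55 ng/mL·h
Tail: C_last/k_e = 55.2/0.285 = 193.684
AUC_0→∞ (sublingual tablet) = 929.55 + 193.684 = 1123.234 ng/mL·h
F = (AUC_ev/D_ev)/(AUC_iv/D_iv) = (1123.234/30)/(4780/20) = 37.4411/239 = 0.1567

F = 0.157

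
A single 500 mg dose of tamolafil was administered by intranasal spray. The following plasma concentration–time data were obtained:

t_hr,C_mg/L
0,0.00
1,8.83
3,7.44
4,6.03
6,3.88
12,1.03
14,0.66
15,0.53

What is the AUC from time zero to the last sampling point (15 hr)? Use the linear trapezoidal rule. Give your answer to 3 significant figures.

Trapezoidal AUC_0→15:
  [0→1]: (0.00+8.83)/2 × 1 = 4.415
  [1→3]: (8.83+7.44)/2 × 2 = 16.27
  [3→4]: (7.44+6.03)/2 × 1 = 6.735
  [4→6]: (6.03+3.88)/2 × 2 = 9.91
  [6→12]: (3.88+1.03)/2 × 6 = 14.73
  [12→14]: (1.03+0.66)/2 × 2 = 1.69
  [14→15]: (0.66+0.53)/2 × 1 = 0.595
  Sum = 54.345 mg/L·hr

AUC = 54.3 mg/L·hr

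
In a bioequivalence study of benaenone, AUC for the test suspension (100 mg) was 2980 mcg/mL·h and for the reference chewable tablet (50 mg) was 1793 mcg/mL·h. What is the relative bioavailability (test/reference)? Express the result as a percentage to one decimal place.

F_rel = (AUC_test/D_test) / (AUC_ref/D_ref)
      = (2980/100) / (1793/50)
      = 29.8 / 35.86 = 0.8310 = 83.10%

F_rel = 83.1%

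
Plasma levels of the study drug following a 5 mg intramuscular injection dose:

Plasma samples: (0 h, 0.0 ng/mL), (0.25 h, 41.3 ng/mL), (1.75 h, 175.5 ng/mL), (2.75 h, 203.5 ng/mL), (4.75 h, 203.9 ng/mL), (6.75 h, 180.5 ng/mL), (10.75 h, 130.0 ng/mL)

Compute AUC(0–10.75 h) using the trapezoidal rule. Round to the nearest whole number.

Trapezoidal AUC_0→10.75:
  [0→0.25]: (0.0+41.3)/2 × 0.25 = 5.1625
  [0.25→1.75]: (41.3+175.5)/2 × 1.5 = 162.6
  [1.75→2.75]: (175.5+203.5)/2 × 1 = 189.5
  [2.75→4.75]: (203.5+203.9)/2 × 2 = 407.4
  [4.75→6.75]: (203.9+180.5)/2 × 2 = 384.4
  [6.75→10.75]: (180.5+130.0)/2 × 4 = 621.0
  Sum = 1770.0625 ng/mL·h

AUC = 1770 ng/mL·h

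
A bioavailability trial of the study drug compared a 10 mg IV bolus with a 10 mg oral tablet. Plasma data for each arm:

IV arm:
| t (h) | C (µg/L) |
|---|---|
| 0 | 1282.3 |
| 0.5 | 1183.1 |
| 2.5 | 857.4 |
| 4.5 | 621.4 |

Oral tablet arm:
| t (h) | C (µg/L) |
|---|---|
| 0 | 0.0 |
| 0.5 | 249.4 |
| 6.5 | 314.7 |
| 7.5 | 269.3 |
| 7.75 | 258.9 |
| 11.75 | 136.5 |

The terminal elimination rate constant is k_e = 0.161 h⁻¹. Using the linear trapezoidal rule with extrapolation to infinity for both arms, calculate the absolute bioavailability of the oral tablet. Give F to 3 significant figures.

F = 0.469

Trapezoidal AUC_0→4.5 (IV):
  [0→0.5]: (1282.3+1183.1)/2 × 0.5 = 616.35
  [0.5→2.5]: (1183.1+857.4)/2 × 2 = 2040.5
  [2.5→4.5]: (857.4+621.4)/2 × 2 = 1478.8
  Sum = 4135.65 µg/L·h
IV tail: 621.4/0.161 = 3859.627; AUC_iv,0→∞ = 4135.65 + 3859.627 = 7995.277 µg/L·h
Trapezoidal AUC_0→11.75 (oral tablet):
  [0→0.5]: (0.0+249.4)/2 × 0.5 = 62.35
  [0.5→6.5]: (249.4+314.7)/2 × 6 = 1692.3
  [6.5→7.5]: (314.7+269.3)/2 × 1 = 292.0
  [7.5→7.75]: (269.3+258.9)/2 × 0.25 = 66.025
  [7.75→11.75]: (258.9+136.5)/2 × 4 = 790.8
  Sum = 2903.475 µg/L·h
oral tablet tail: 136.5/0.161 = 847.826; AUC_ev,0→∞ = 2903.475 + 847.826 = 3751.301 µg/L·h
F = (AUC_ev/D_ev)/(AUC_iv/D_iv) = (3751.301/10)/(7995.277/10) = 375.1301/799.5277 = 0.4692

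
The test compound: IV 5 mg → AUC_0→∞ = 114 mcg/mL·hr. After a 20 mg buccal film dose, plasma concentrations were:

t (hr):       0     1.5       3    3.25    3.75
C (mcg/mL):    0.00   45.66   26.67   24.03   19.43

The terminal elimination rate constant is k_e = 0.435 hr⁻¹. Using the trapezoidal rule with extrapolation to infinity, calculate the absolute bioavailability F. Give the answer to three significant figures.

Trapezoidal AUC_0→3.75 (buccal film):
  [0→1.5]: (0.00+45.66)/2 × 1.5 = 34.245
  [1.5→3]: (45.66+26.67)/2 × 1.5 = 54.2475
  [3→3.25]: (26.67+24.03)/2 × 0.25 = 6.3375
  [3.25→3.75]: (24.03+19.43)/2 × 0.5 = 10.865
  Sum = 105.695 mcg/mL·hr
Tail: C_last/k_e = 19.43/0.435 = 44.667
AUC_0→∞ (buccal film) = 105.695 + 44.667 = 150.362 mcg/mL·hr
F = (AUC_ev/D_ev)/(AUC_iv/D_iv) = (150.362/20)/(114/5) = 7.5181/22.8 = 0.3297

F = 0.330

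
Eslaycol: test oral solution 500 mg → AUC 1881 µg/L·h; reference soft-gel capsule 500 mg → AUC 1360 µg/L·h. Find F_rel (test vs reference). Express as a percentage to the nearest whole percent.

F_rel = (AUC_test/D_test) / (AUC_ref/D_ref)
      = (1881/500) / (1360/500)
      = 3.762 / 2.72 = 1.3831 = 138.31%

F_rel = 138%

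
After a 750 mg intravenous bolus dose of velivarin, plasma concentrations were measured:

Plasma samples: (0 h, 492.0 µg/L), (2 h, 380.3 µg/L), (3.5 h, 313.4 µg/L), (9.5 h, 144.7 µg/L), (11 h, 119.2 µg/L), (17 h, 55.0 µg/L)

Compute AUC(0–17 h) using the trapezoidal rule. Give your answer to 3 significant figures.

AUC = 3490 µg/L·h

Trapezoidal AUC_0→17:
  [0→2]: (492.0+380.3)/2 × 2 = 872.3
  [2→3.5]: (380.3+313.4)/2 × 1.5 = 520.275
  [3.5→9.5]: (313.4+144.7)/2 × 6 = 1374.3
  [9.5→11]: (144.7+119.2)/2 × 1.5 = 197.925
  [11→17]: (119.2+55.0)/2 × 6 = 522.6
  Sum = 3487.4 µg/L·h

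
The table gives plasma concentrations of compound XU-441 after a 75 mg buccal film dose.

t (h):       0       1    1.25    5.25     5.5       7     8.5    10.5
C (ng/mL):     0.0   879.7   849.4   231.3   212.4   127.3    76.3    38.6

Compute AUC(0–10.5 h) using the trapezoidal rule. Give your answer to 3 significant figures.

AUC = 3400 ng/mL·h

Trapezoidal AUC_0→10.5:
  [0→1]: (0.0+879.7)/2 × 1 = 439.85
  [1→1.25]: (879.7+849.4)/2 × 0.25 = 216.1375
  [1.25→5.25]: (849.4+231.3)/2 × 4 = 2161.4
  [5.25→5.5]: (231.3+212.4)/2 × 0.25 = 55.4625
  [5.5→7]: (212.4+127.3)/2 × 1.5 = 254.775
  [7→8.5]: (127.3+76.3)/2 × 1.5 = 152.7
  [8.5→10.5]: (76.3+38.6)/2 × 2 = 114.9
  Sum = 3395.225 ng/mL·h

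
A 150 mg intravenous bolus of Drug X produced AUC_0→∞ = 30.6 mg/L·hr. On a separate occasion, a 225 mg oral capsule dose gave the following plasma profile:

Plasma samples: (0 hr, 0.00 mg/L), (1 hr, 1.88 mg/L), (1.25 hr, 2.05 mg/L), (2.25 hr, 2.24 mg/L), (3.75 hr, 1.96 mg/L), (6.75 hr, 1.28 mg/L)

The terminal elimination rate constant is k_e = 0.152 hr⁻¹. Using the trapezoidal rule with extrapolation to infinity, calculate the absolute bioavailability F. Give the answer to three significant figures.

Trapezoidal AUC_0→6.75 (oral capsule):
  [0→1]: (0.00+1.88)/2 × 1 = 0.94
  [1→1.25]: (1.88+2.05)/2 × 0.25 = 0.49125
  [1.25→2.25]: (2.05+2.24)/2 × 1 = 2.145
  [2.25→3.75]: (2.24+1.96)/2 × 1.5 = 3.15
  [3.75→6.75]: (1.96+1.28)/2 × 3 = 4.86
  Sum = 11.58625 mg/L·hr
Tail: C_last/k_e = 1.28/0.152 = 8.421
AUC_0→∞ (oral capsule) = 11.58625 + 8.421 = 20.00725 mg/L·hr
F = (AUC_ev/D_ev)/(AUC_iv/D_iv) = (20.00725/225)/(30.6/150) = 0.0889211/0.204 = 0.4359

F = 0.436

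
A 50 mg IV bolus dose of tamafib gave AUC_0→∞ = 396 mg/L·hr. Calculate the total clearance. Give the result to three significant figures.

CL = 0.126 L/hr

CL = Dose_iv / AUC_0→∞
   = 50 / 396 = 0.126263 L/hr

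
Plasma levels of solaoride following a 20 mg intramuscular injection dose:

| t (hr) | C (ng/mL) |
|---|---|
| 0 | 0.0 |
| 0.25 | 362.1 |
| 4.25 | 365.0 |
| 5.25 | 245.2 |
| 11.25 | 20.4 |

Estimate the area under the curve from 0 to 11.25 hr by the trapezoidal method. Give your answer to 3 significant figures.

AUC = 2600 ng/mL·hr

Trapezoidal AUC_0→11.25:
  [0→0.25]: (0.0+362.1)/2 × 0.25 = 45.2625
  [0.25→4.25]: (362.1+365.0)/2 × 4 = 1454.2
  [4.25→5.25]: (365.0+245.2)/2 × 1 = 305.1
  [5.25→11.25]: (245.2+20.4)/2 × 6 = 796.8
  Sum = 2601.3625 ng/mL·hr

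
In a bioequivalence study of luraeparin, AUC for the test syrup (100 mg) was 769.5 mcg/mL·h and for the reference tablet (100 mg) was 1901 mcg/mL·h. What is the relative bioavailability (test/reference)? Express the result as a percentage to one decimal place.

F_rel = (AUC_test/D_test) / (AUC_ref/D_ref)
      = (769.5/100) / (1901/100)
      = 7.695 / 19.01 = 0.4048 = 40.48%

F_rel = 40.5%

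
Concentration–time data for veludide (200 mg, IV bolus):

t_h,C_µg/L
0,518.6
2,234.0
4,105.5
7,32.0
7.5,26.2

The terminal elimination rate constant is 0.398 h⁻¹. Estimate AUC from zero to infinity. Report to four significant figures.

AUC = 1379 µg/L·h

Trapezoidal AUC_0→7.5:
  [0→2]: (518.6+234.0)/2 × 2 = 752.6
  [2→4]: (234.0+105.5)/2 × 2 = 339.5
  [4→7]: (105.5+32.0)/2 × 3 = 206.25
  [7→7.5]: (32.0+26.2)/2 × 0.5 = 14.55
  Sum = 1312.9 µg/L·h
Extrapolated tail: C_last / k_e = 26.2 / 0.398 = 65.829
AUC_0→∞ = 1312.9 + 65.829 = 1378.729 µg/L·h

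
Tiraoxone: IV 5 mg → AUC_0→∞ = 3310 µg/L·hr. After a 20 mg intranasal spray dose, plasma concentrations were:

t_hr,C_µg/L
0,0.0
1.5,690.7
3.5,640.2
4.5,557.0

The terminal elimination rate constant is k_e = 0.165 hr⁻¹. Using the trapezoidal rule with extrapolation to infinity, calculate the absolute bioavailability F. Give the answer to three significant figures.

F = 0.440

Trapezoidal AUC_0→4.5 (intranasal spray):
  [0→1.5]: (0.0+690.7)/2 × 1.5 = 518.025
  [1.5→3.5]: (690.7+640.2)/2 × 2 = 1330.9
  [3.5→4.5]: (640.2+557.0)/2 × 1 = 598.6
  Sum = 2447.525 µg/L·hr
Tail: C_last/k_e = 557.0/0.165 = 3375.758
AUC_0→∞ (intranasal spray) = 2447.525 + 3375.758 = 5823.283 µg/L·hr
F = (AUC_ev/D_ev)/(AUC_iv/D_iv) = (5823.283/20)/(3310/5) = 291.16415/662 = 0.4398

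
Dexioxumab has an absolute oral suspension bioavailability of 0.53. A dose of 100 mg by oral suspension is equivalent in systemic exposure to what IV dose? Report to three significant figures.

D_iv = 53.0 mg

Systemic exposure from an extravascular dose = F × D_ev, so the equivalent IV dose is F × D_ev.
D_iv = F × D_ev = 0.53 × 100 = 53 mg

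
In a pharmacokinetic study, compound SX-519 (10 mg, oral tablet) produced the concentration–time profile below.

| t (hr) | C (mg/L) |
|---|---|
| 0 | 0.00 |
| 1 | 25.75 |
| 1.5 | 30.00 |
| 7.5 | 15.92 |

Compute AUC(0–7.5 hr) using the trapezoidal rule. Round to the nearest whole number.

Trapezoidal AUC_0→7.5:
  [0→1]: (0.00+25.75)/2 × 1 = 12.875
  [1→1.5]: (25.75+30.00)/2 × 0.5 = 13.9375
  [1.5→7.5]: (30.00+15.92)/2 × 6 = 137.76
  Sum = 164.5725 mg/L·hr

AUC = 165 mg/L·hr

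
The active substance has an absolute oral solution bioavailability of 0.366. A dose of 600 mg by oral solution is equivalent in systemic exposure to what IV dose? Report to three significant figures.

Systemic exposure from an extravascular dose = F × D_ev, so the equivalent IV dose is F × D_ev.
D_iv = F × D_ev = 0.366 × 600 = 219.6 mg

D_iv = 220 mg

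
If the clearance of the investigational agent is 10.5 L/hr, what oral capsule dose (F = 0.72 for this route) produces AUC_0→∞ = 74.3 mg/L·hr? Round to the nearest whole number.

Dose = 1084 mg

Dose = CL × AUC_0→∞ / F
     = 10.5 × 74.3 / 0.72 = 1083.54 mg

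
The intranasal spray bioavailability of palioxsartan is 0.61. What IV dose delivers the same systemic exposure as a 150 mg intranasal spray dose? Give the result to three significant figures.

D_iv = 91.5 mg

Systemic exposure from an extravascular dose = F × D_ev, so the equivalent IV dose is F × D_ev.
D_iv = F × D_ev = 0.61 × 150 = 91.5 mg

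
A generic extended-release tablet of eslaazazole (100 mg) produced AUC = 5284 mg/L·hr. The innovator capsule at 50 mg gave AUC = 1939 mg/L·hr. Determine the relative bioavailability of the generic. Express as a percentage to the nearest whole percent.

F_rel = (AUC_test/D_test) / (AUC_ref/D_ref)
      = (5284/100) / (1939/50)
      = 52.84 / 38.78 = 1.3626 = 136.26%

F_rel = 136%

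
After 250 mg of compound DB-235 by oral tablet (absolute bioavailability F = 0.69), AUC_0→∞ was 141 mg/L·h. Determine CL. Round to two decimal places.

CL = 1.22 L/h

CL = F × Dose / AUC_0→∞
   = 0.69 × 250 / 141 = 1.2234 L/h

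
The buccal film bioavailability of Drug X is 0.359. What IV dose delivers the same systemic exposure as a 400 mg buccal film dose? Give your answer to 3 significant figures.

D_iv = 144 mg

Systemic exposure from an extravascular dose = F × D_ev, so the equivalent IV dose is F × D_ev.
D_iv = F × D_ev = 0.359 × 400 = 143.6 mg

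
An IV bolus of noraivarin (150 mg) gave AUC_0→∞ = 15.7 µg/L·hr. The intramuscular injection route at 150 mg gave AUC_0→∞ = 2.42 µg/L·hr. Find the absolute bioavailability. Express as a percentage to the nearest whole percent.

F = 15%

F = (AUC_ev / D_ev) / (AUC_iv / D_iv)
  = (2.42/150) / (15.7/150)
  = 0.0161333 / 0.104667 = 0.1541
  = 15.41%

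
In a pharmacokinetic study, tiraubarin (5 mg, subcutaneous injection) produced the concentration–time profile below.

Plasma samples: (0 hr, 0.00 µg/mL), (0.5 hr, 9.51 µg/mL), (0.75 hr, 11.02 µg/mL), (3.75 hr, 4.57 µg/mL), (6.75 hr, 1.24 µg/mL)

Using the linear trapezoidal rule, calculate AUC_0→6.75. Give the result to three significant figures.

Trapezoidal AUC_0→6.75:
  [0→0.5]: (0.00+9.51)/2 × 0.5 = 2.3775
  [0.5→0.75]: (9.51+11.02)/2 × 0.25 = 2.56625
  [0.75→3.75]: (11.02+4.57)/2 × 3 = 23.385
  [3.75→6.75]: (4.57+1.24)/2 × 3 = 8.715
  Sum = 37.04375 µg/mL·hr

AUC = 37.0 µg/mL·hr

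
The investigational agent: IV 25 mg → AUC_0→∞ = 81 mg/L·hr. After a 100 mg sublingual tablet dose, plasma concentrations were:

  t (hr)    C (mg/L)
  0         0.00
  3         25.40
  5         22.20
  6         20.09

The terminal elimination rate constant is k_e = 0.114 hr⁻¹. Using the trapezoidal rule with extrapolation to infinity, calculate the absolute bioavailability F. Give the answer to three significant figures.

Trapezoidal AUC_0→6 (sublingual tablet):
  [0→3]: (0.00+25.40)/2 × 3 = 38.1
  [3→5]: (25.40+22.20)/2 × 2 = 47.6
  [5→6]: (22.20+20.09)/2 × 1 = 21.145
  Sum = 106.845 mg/L·hr
Tail: C_last/k_e = 20.09/0.114 = 176.228
AUC_0→∞ (sublingual tablet) = 106.845 + 176.228 = 283.073 mg/L·hr
F = (AUC_ev/D_ev)/(AUC_iv/D_iv) = (283.073/100)/(81/25) = 2.83073/3.24 = 0.8737

F = 0.874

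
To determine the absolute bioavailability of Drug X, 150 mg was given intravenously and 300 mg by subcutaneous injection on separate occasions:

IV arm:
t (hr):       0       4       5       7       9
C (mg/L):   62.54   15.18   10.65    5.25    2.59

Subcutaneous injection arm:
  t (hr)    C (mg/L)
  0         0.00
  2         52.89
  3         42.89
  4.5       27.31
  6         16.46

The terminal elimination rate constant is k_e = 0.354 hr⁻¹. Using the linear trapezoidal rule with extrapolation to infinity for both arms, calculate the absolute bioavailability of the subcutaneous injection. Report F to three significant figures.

Trapezoidal AUC_0→9 (IV):
  [0→4]: (62.54+15.18)/2 × 4 = 155.44
  [4→5]: (15.18+10.65)/2 × 1 = 12.915
  [5→7]: (10.65+5.25)/2 × 2 = 15.9
  [7→9]: (5.25+2.59)/2 × 2 = 7.84
  Sum = 192.095 mg/L·hr
IV tail: 2.59/0.354 = 7.316; AUC_iv,0→∞ = 192.095 + 7.316 = 199.411 mg/L·hr
Trapezoidal AUC_0→6 (subcutaneous injection):
  [0→2]: (0.00+52.89)/2 × 2 = 52.89
  [2→3]: (52.89+42.89)/2 × 1 = 47.89
  [3→4.5]: (42.89+27.31)/2 × 1.5 = 52.65
  [4.5→6]: (27.31+16.46)/2 × 1.5 = 32.8275
  Sum = 186.2575 mg/L·hr
subcutaneous injection tail: 16.46/0.354 = 46.497; AUC_ev,0→∞ = 186.2575 + 46.497 = 232.7545 mg/L·hr
F = (AUC_ev/D_ev)/(AUC_iv/D_iv) = (232.7545/300)/(199.411/150) = 0.775848/1.32941 = 0.5836

F = 0.584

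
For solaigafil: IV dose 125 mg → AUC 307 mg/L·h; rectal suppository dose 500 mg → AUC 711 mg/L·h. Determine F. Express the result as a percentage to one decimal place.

F = (AUC_ev / D_ev) / (AUC_iv / D_iv)
  = (711/500) / (307/125)
  = 1.422 / 2.456 = 0.5790
  = 57.90%

F = 57.9%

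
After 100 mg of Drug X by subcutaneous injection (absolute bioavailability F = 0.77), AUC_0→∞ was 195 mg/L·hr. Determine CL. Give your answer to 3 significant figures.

CL = 0.395 L/hr

CL = F × Dose / AUC_0→∞
   = 0.77 × 100 / 195 = 0.394872 L/hr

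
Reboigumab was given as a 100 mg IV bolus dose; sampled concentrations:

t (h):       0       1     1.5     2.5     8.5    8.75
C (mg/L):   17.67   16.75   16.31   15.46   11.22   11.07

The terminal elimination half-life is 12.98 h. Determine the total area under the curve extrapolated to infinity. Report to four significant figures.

AUC = 331.5 mg/L·h

Trapezoidal AUC_0→8.75:
  [0→1]: (17.67+16.75)/2 × 1 = 17.21
  [1→1.5]: (16.75+16.31)/2 × 0.5 = 8.265
  [1.5→2.5]: (16.31+15.46)/2 × 1 = 15.885
  [2.5→8.5]: (15.46+11.22)/2 × 6 = 80.04
  [8.5→8.75]: (11.22+11.07)/2 × 0.25 = 2.78625
  Sum = 124.18625 mg/L·h
k_e = ln2 / t½ = 0.693147 / 12.98 = 0.0534 h^-1
Extrapolated tail: C_last / k_e = 11.07 / 0.0534 = 207.303
AUC_0→∞ = 124.18625 + 207.303 = 331.48925 mg/L·h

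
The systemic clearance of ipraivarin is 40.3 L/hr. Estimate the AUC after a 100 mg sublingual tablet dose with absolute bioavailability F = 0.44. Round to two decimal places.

AUC = 1.09 mg/L·hr

AUC_0→∞ = F × Dose / CL
        = 0.44 × 100 / 40.3 = 1.09181 mg/L·hr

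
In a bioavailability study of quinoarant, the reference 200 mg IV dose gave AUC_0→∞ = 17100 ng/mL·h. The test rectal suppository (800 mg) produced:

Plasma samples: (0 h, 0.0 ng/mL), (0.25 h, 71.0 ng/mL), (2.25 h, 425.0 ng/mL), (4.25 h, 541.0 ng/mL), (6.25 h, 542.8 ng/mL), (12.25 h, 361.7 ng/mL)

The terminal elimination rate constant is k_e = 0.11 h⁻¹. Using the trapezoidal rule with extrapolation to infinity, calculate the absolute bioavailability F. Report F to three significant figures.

Trapezoidal AUC_0→12.25 (rectal suppository):
  [0→0.25]: (0.0+71.0)/2 × 0.25 = 8.875
  [0.25→2.25]: (71.0+425.0)/2 × 2 = 496.0
  [2.25→4.25]: (425.0+541.0)/2 × 2 = 966.0
  [4.25→6.25]: (541.0+542.8)/2 × 2 = 1083.8
  [6.25→12.25]: (542.8+361.7)/2 × 6 = 2713.5
  Sum = 5268.175 ng/mL·h
Tail: C_last/k_e = 361.7/0.11 = 3288.182
AUC_0→∞ (rectal suppository) = 5268.175 + 3288.182 = 8556.357 ng/mL·h
F = (AUC_ev/D_ev)/(AUC_iv/D_iv) = (8556.357/800)/(17100/200) = 10.6954/85.5 = 0.1251

F = 0.125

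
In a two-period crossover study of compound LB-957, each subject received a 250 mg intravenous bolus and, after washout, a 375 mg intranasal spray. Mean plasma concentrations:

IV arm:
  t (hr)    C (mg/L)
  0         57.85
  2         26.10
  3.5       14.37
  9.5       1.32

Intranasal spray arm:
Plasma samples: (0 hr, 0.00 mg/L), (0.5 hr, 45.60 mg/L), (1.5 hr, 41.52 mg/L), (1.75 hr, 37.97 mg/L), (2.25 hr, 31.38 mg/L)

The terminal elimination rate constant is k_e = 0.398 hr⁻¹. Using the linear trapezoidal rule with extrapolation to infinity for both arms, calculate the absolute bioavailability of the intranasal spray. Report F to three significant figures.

Trapezoidal AUC_0→9.5 (IV):
  [0→2]: (57.85+26.10)/2 × 2 = 83.95
  [2→3.5]: (26.10+14.37)/2 × 1.5 = 30.3525
  [3.5→9.5]: (14.37+1.32)/2 × 6 = 47.07
  Sum = 161.3725 mg/L·hr
IV tail: 1.32/0.398 = 3.317; AUC_iv,0→∞ = 161.3725 + 3.317 = 164.6895 mg/L·hr
Trapezoidal AUC_0→2.25 (intranasal spray):
  [0→0.5]: (0.00+45.60)/2 × 0.5 = 11.4
  [0.5→1.5]: (45.60+41.52)/2 × 1 = 43.56
  [1.5→1.75]: (41.52+37.97)/2 × 0.25 = 9.93625
  [1.75→2.25]: (37.97+31.38)/2 × 0.5 = 17.3375
  Sum = 82.23375 mg/L·hr
intranasal spray tail: 31.38/0.398 = 78.844; AUC_ev,0→∞ = 82.23375 + 78.844 = 161.07775 mg/L·hr
F = (AUC_ev/D_ev)/(AUC_iv/D_iv) = (161.07775/375)/(164.6895/250) = 0.429541/0.658758 = 0.6520

F = 0.652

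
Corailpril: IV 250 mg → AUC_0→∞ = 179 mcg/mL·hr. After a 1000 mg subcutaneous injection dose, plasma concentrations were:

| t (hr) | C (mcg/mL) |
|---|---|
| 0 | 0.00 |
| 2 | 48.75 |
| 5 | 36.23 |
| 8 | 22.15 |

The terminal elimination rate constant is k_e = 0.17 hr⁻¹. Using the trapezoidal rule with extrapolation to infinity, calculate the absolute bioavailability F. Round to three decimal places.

F = 0.550

Trapezoidal AUC_0→8 (subcutaneous injection):
  [0→2]: (0.00+48.75)/2 × 2 = 48.75
  [2→5]: (48.75+36.23)/2 × 3 = 127.47
  [5→8]: (36.23+22.15)/2 × 3 = 87.57
  Sum = 263.79 mcg/mL·hr
Tail: C_last/k_e = 22.15/0.17 = 130.294
AUC_0→∞ (subcutaneous injection) = 263.79 + 130.294 = 394.084 mcg/mL·hr
F = (AUC_ev/D_ev)/(AUC_iv/D_iv) = (394.084/1000)/(179/250) = 0.394084/0.716 = 0.5504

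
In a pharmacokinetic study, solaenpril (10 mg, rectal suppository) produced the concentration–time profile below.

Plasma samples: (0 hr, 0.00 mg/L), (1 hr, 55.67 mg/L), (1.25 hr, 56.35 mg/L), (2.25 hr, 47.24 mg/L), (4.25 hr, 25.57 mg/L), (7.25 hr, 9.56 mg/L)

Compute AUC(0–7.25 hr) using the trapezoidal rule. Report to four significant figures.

Trapezoidal AUC_0→7.25:
  [0→1]: (0.00+55.67)/2 × 1 = 27.835
  [1→1.25]: (55.67+56.35)/2 × 0.25 = 14.0025
  [1.25→2.25]: (56.35+47.24)/2 × 1 = 51.795
  [2.25→4.25]: (47.24+25.57)/2 × 2 = 72.81
  [4.25→7.25]: (25.57+9.56)/2 × 3 = 52.695
  Sum = 219.1375 mg/L·hr

AUC = 219.1 mg/L·hr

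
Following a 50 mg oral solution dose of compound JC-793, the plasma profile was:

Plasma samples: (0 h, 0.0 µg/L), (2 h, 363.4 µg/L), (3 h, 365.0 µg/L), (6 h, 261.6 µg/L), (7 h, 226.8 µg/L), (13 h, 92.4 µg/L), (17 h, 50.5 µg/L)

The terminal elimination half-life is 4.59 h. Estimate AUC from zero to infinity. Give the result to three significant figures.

Trapezoidal AUC_0→17:
  [0→2]: (0.0+363.4)/2 × 2 = 363.4
  [2→3]: (363.4+365.0)/2 × 1 = 364.2
  [3→6]: (365.0+261.6)/2 × 3 = 939.9
  [6→7]: (261.6+226.8)/2 × 1 = 244.2
  [7→13]: (226.8+92.4)/2 × 6 = 957.6
  [13→17]: (92.4+50.5)/2 × 4 = 285.8
  Sum = 3155.1 µg/L·h
k_e = ln2 / t½ = 0.693147 / 4.59 = 0.1510 h^-1
Extrapolated tail: C_last / k_e = 50.5 / 0.151 = 334.437
AUC_0→∞ = 3155.1 + 334.437 = 3489.537 µg/L·h

AUC = 3490 µg/L·h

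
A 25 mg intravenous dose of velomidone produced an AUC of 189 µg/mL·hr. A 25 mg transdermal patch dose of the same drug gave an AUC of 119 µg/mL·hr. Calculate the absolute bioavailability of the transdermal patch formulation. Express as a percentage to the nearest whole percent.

F = (AUC_ev / D_ev) / (AUC_iv / D_iv)
  = (119/25) / (189/25)
  = 4.76 / 7.56 = 0.6296
  = 62.96%

F = 63%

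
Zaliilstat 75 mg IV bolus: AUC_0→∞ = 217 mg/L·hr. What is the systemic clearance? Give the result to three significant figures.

CL = Dose_iv / AUC_0→∞
   = 75 / 217 = 0.345622 L/hr

CL = 0.346 L/hr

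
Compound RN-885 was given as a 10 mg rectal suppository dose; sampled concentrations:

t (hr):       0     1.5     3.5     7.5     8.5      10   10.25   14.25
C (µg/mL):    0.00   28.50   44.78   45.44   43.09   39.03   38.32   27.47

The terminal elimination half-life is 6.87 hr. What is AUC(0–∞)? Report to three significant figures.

Trapezoidal AUC_0→14.25:
  [0→1.5]: (0.00+28.50)/2 × 1.5 = 21.375
  [1.5→3.5]: (28.50+44.78)/2 × 2 = 73.28
  [3.5→7.5]: (44.78+45.44)/2 × 4 = 180.44
  [7.5→8.5]: (45.44+43.09)/2 × 1 = 44.265
  [8.5→10]: (43.09+39.03)/2 × 1.5 = 61.59
  [10→10.25]: (39.03+38.32)/2 × 0.25 = 9.66875
  [10.25→14.25]: (38.32+27.47)/2 × 4 = 131.58
  Sum = 522.19875 µg/mL·hr
k_e = ln2 / t½ = 0.693147 / 6.87 = 0.1009 hr^-1
Extrapolated tail: C_last / k_e = 27.47 / 0.1009 = 272.250
AUC_0→∞ = 522.19875 + 272.250 = 794.44875 µg/mL·hr

AUC = 794 µg/mL·hr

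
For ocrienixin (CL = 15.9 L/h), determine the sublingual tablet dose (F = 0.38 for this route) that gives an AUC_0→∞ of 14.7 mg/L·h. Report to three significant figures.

Dose = CL × AUC_0→∞ / F
     = 15.9 × 14.7 / 0.38 = 615.079 mg

Dose = 615 mg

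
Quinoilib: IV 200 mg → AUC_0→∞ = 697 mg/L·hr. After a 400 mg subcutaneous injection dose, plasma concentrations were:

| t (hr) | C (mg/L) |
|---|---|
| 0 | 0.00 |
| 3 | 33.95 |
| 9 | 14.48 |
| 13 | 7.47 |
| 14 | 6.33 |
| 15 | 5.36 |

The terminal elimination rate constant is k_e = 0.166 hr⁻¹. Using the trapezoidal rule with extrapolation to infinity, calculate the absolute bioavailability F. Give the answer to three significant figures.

F = 0.205

Trapezoidal AUC_0→15 (subcutaneous injection):
  [0→3]: (0.00+33.95)/2 × 3 = 50.925
  [3→9]: (33.95+14.48)/2 × 6 = 145.29
  [9→13]: (14.48+7.47)/2 × 4 = 43.9
  [13→14]: (7.47+6.33)/2 × 1 = 6.9
  [14→15]: (6.33+5.36)/2 × 1 = 5.845
  Sum = 252.86 mg/L·hr
Tail: C_last/k_e = 5.36/0.166 = 32.289
AUC_0→∞ (subcutaneous injection) = 252.86 + 32.289 = 285.149 mg/L·hr
F = (AUC_ev/D_ev)/(AUC_iv/D_iv) = (285.149/400)/(697/200) = 0.7128725/3.485 = 0.2046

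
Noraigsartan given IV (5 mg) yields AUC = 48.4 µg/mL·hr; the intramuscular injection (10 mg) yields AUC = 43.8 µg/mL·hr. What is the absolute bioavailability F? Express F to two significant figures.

F = 0.45

F = (AUC_ev / D_ev) / (AUC_iv / D_iv)
  = (43.8/10) / (48.4/5)
  = 4.38 / 9.68 = 0.4525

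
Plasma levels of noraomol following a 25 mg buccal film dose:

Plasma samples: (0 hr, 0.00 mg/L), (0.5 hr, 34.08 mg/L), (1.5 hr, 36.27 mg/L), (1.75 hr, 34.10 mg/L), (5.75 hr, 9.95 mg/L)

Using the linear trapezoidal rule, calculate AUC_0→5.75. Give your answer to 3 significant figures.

AUC = 141 mg/L·hr

Trapezoidal AUC_0→5.75:
  [0→0.5]: (0.00+34.08)/2 × 0.5 = 8.52
  [0.5→1.5]: (34.08+36.27)/2 × 1 = 35.175
  [1.5→1.75]: (36.27+34.10)/2 × 0.25 = 8.79625
  [1.75→5.75]: (34.10+9.95)/2 × 4 = 88.1
  Sum = 140.59125 mg/L·hr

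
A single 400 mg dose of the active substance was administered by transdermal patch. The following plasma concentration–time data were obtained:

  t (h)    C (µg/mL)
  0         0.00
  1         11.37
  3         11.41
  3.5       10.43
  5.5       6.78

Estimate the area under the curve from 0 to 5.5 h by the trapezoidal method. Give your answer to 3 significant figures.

AUC = 51.1 µg/mL·h

Trapezoidal AUC_0→5.5:
  [0→1]: (0.00+11.37)/2 × 1 = 5.685
  [1→3]: (11.37+11.41)/2 × 2 = 22.78
  [3→3.5]: (11.41+10.43)/2 × 0.5 = 5.46
  [3.5→5.5]: (10.43+6.78)/2 × 2 = 17.21
  Sum = 51.135 µg/mL·h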